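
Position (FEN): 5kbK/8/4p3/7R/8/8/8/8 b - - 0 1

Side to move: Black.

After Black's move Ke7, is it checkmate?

no

After Ke7: white king on h8; in check: no.
White is not in check, so this cannot be checkmate.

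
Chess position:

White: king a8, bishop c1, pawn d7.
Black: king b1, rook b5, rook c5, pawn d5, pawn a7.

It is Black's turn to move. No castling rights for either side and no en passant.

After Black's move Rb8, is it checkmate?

After Rb8: white king on a8; in check: yes, from the black rook on b8.
White has 2 legal replies: Kxb8, Kxa7.
In check but a legal move exists → not checkmate.

no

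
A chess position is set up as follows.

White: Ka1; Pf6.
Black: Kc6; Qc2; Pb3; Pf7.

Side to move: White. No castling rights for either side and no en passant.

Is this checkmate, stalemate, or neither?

White to move; white king on a1.
In check: no.
King squares — b1: attacked by Qc2; a2: attacked by Qc2; b2: attacked by Qc2.
Legal moves for White: none.
Not in check and no legal moves → stalemate.

stalemate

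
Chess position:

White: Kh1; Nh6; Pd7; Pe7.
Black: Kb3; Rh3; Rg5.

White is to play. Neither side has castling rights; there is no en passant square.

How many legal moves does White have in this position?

0

White to move; king on h1.
In check: yes, from the black rook on h3.
Legal moves: none.
Count: 0.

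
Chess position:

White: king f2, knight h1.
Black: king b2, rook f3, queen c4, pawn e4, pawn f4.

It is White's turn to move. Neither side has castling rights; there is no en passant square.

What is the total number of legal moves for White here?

White to move; king on f2.
In check: yes, from the black rook on f3.
Legal moves: Kg2, Kg1, Ke1.
Count: 3.

3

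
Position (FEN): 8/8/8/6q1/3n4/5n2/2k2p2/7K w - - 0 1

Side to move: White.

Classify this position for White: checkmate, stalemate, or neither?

stalemate

White to move; white king on h1.
In check: no.
King squares — g1: attacked by Pf2; g2: attacked by Qg5; h2: attacked by Nf3.
Legal moves for White: none.
Not in check and no legal moves → stalemate.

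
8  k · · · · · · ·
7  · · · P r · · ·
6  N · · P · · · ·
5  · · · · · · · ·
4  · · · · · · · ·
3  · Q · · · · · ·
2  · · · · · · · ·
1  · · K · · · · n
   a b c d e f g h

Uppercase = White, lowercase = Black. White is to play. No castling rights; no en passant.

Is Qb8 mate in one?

yes

After Qb8: black king on a8; in check: yes, from the white queen on b8.
King squares — a7: attacked by Qb8; b7: attacked by Qb8; b8: attacked by Na6.
Black has no legal moves → checkmate.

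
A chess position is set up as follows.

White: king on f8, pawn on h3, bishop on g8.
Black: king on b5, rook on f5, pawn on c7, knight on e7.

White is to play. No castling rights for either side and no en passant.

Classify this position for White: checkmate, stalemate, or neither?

neither

White to move; white king on f8.
In check: yes, from the black rook on f5.
Legal moves for White: Ke8, Kg7, Kxe7, Bf7.
White is in check but has 4 legal moves → neither.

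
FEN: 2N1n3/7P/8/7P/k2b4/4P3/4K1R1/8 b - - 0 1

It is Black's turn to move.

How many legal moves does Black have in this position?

20

Black to move; king on a4.
In check: no.
Legal moves: Ng7, Nc7, Nf6, Nd6, Bh8, Bg7, Ba7, Bf6, Bb6, Be5, Bc5, Bxe3, Bc3, Bb2, Ba1, Kb5, Ka5, Kb4, Kb3, Ka3.
Count: 20.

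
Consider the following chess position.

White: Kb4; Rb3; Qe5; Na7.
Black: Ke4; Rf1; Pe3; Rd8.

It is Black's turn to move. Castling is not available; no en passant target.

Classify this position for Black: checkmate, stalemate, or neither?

Black to move; black king on e4.
In check: yes, from the white queen on e5.
King squares — d3: attacked by Rb3; e3: own pawn; f3: available; d4: attacked by Qe5; f4: attacked by Qe5; d5: attacked by Qe5; e5: available; f5: attacked by Qe5.
Legal moves for Black: Kxe5, Kf3.
Black is in check but has 2 legal moves → neither.

neither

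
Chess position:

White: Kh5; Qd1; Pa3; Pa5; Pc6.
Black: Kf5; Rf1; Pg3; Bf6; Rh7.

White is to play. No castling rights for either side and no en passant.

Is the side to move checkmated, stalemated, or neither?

White to move; white king on h5.
In check: yes, from the black rook on h7.
King squares — g4: attacked by Kf5; h4: attacked by Bf6; g5: attacked by Kf5; g6: attacked by Kf5; h6: attacked by Rh7.
Legal moves for White: none.
In check with no legal moves → checkmate.

checkmate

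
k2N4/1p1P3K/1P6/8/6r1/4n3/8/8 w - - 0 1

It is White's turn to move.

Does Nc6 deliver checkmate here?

no

After Nc6: black king on a8; in check: no.
Black is not in check, so this cannot be checkmate.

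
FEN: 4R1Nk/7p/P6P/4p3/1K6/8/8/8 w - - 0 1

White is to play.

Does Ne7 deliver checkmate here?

yes

After Ne7: black king on h8; in check: yes, from the white rook on e8.
King squares — g7: attacked by Ph6; h7: own pawn; g8: attacked by Ne7.
Black has no legal moves → checkmate.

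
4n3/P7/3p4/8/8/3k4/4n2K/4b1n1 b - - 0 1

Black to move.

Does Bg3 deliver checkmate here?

no

After Bg3: white king on h2; in check: yes, from the black bishop on g3.
White has 2 legal replies: Kg2, Kh1.
In check but a legal move exists → not checkmate.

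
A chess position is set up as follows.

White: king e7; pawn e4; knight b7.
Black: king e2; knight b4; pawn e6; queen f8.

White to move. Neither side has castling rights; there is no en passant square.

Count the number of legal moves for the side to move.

White to move; king on e7.
In check: yes, from the black queen on f8.
Legal moves: Kxf8, Kd7, Kxe6.
Count: 3.

3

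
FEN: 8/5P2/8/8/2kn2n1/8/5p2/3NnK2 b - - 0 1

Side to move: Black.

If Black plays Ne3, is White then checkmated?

no

After Ne3: white king on f1; in check: yes, from the black knight on e3.
White has 2 legal replies: Kxf2, Nxe3+.
In check but a legal move exists → not checkmate.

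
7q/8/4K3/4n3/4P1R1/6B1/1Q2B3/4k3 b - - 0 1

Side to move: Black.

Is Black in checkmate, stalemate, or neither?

checkmate

Black to move; black king on e1.
In check: yes, from the white bishop on g3.
King squares — d1: attacked by Be2; f1: attacked by Be2; d2: attacked by Qb2; e2: attacked by Qb2; f2: attacked by Bg3.
Legal moves for Black: none.
In check with no legal moves → checkmate.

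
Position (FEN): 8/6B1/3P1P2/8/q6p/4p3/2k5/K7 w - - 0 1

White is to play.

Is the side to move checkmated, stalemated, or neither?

checkmate

White to move; white king on a1.
In check: yes, from the black queen on a4.
King squares — b1: attacked by Kc2; a2: attacked by Qa4; b2: attacked by Kc2.
Legal moves for White: none.
In check with no legal moves → checkmate.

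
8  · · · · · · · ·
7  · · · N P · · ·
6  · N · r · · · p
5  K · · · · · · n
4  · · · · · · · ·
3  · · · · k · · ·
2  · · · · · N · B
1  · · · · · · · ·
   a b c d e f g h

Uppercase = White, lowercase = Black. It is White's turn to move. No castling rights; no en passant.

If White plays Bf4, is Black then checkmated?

no

After Bf4: black king on e3; in check: yes, from the white bishop on f4.
Black has 6 legal replies: Kxf4, Kd4, Kf3, Kxf2, Ke2, Nxf4.
In check but a legal move exists → not checkmate.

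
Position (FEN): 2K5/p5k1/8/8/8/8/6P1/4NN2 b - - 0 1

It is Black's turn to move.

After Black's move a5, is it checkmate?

After a5: white king on c8; in check: no.
White is not in check, so this cannot be checkmate.

no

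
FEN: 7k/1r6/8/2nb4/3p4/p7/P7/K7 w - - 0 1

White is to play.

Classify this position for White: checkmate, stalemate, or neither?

stalemate

White to move; white king on a1.
In check: no.
King squares — b1: attacked by Rb7; a2: own pawn; b2: attacked by Pa3.
Legal moves for White: none.
Not in check and no legal moves → stalemate.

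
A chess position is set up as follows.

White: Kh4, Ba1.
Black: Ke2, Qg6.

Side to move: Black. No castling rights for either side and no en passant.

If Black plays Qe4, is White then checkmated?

After Qe4: white king on h4; in check: yes, from the black queen on e4.
White has 4 legal replies: Kh5, Kg5, Kh3, Kg3.
In check but a legal move exists → not checkmate.

no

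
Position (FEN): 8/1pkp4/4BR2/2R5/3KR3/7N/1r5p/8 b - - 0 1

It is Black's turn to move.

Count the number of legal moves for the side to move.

Black to move; king on c7.
In check: yes, from the white rook on c5.
Legal moves: Kd8, Kb8, Kd6, Kb6.
Count: 4.

4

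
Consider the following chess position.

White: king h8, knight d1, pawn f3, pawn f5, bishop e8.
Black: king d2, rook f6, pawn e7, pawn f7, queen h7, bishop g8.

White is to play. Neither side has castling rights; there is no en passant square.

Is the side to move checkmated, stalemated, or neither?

checkmate

White to move; white king on h8.
In check: yes, from the black queen on h7.
King squares — g7: attacked by Qh7; h7: attacked by Bg8; g8: attacked by Qh7.
Legal moves for White: none.
In check with no legal moves → checkmate.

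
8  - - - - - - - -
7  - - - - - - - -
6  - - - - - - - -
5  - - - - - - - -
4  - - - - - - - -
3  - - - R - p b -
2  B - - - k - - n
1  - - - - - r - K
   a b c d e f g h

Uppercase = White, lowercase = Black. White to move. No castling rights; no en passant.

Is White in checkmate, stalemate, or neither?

checkmate

White to move; white king on h1.
In check: yes, from the black rook on f1.
King squares — g1: attacked by Rf1; g2: attacked by Pf3; h2: attacked by Bg3.
Legal moves for White: none.
In check with no legal moves → checkmate.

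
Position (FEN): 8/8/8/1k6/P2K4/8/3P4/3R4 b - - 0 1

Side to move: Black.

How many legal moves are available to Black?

Black to move; king on b5.
In check: yes, from the white pawn on a4.
Legal moves: Kc6, Kb6, Ka6, Ka5, Kb4, Kxa4.
Count: 6.

6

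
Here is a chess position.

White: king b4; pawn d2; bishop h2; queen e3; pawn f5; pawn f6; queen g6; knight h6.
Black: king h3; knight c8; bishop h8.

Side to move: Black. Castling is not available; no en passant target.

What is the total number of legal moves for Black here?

2

Black to move; king on h3.
In check: yes, from the white queen on e3.
Legal moves: Kh4, Kxh2.
Count: 2.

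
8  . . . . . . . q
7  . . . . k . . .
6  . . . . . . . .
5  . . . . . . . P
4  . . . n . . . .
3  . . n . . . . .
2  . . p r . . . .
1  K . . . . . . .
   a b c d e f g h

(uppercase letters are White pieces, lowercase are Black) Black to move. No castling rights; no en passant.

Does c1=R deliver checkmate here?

yes

After c1=R: white king on a1; in check: yes, from the black rook on c1.
King squares — b1: attacked by Rc1; a2: attacked by Rd2; b2: attacked by Rd2.
White has no legal moves → checkmate.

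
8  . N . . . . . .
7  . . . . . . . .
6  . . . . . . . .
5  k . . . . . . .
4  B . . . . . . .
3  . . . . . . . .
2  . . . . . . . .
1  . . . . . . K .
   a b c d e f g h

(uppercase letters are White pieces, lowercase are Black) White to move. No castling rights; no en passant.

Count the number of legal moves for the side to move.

White to move; king on g1.
In check: no.
Legal moves: Nd7, Nc6+, Na6, Be8, Bd7, Bc6, Bb5, Bb3, Bc2, Bd1, Kh2, Kg2, Kf2, Kh1, Kf1.
Count: 15.

15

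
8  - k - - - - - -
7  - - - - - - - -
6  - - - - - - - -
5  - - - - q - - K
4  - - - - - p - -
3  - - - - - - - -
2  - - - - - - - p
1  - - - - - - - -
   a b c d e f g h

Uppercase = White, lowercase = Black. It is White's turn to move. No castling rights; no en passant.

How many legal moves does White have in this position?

White to move; king on h5.
In check: yes, from the black queen on e5.
Legal moves: Kh6, Kg6, Kh4, Kg4.
Count: 4.

4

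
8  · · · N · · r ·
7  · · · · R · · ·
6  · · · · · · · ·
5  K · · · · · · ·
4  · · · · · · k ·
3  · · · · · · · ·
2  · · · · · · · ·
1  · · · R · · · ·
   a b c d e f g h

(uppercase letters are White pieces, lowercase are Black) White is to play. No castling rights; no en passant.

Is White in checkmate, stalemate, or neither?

White to move; white king on a5.
In check: no.
Legal moves for White include: Nf7, Nb7, Ne6, Nc6, Re8, Rh7, Rg7+, Rf7, Red7, Rc7, Rb7, Ra7, Re6, Re5, Re4+, Re3, Re2, Ree1, ... (list truncated; more exist).
White has legal moves and is not in check → neither.

neither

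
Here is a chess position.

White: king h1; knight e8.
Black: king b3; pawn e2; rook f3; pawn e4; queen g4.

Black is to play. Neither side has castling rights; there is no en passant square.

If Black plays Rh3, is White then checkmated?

After Rh3: white king on h1; in check: yes, from the black rook on h3.
King squares — g1: attacked by Qg4; g2: attacked by Qg4; h2: attacked by Rh3.
White has no legal moves → checkmate.

yes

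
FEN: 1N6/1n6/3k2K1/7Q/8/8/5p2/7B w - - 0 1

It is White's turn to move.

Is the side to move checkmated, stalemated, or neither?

White to move; white king on g6.
In check: no.
Legal moves for White include: Nd7, Nc6, Na6, Kh7, Kg7, Kf7, Kh6, Kf6, Kg5, Kf5, Qh8, Qh7, Qh6, Qg5, Qf5, Qe5+, Qd5+, Qc5+, ... (list truncated; more exist).
White has legal moves and is not in check → neither.

neither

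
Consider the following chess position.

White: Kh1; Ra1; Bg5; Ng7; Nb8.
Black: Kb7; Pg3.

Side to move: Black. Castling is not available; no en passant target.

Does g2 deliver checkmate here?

After g2: white king on h1; in check: yes, from the black pawn on g2.
White has 3 legal replies: Kh2, Kxg2, Kg1.
In check but a legal move exists → not checkmate.

no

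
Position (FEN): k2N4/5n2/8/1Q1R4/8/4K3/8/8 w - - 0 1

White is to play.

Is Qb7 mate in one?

After Qb7: black king on a8; in check: yes, from the white queen on b7.
King squares — a7: attacked by Qb7; b7: attacked by Nd8; b8: attacked by Qb7.
Black has no legal moves → checkmate.

yes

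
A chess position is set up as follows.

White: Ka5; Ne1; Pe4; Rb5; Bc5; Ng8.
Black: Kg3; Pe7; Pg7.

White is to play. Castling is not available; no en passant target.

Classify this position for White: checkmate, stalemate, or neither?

White to move; white king on a5.
In check: no.
Legal moves for White include: Nxe7, Nh6, Nf6, Bxe7, Ba7, Bd6+, Bb6, Bd4, Bb4, Be3, Ba3, Bf2+, Bg1, Rb8, Rb7, Rb6, Rb4, Rb3+, ... (list truncated; more exist).
White has legal moves and is not in check → neither.

neither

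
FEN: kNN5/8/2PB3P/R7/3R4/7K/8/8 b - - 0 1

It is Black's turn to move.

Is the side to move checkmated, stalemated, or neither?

Black to move; black king on a8.
In check: yes, from the white rook on a5.
King squares — a7: attacked by Ra5; b7: attacked by Pc6; b8: attacked by Bd6.
Legal moves for Black: none.
In check with no legal moves → checkmate.

checkmate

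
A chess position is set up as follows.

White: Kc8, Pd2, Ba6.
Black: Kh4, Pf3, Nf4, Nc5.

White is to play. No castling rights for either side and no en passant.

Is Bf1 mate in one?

no

After Bf1: black king on h4; in check: no.
Black is not in check, so this cannot be checkmate.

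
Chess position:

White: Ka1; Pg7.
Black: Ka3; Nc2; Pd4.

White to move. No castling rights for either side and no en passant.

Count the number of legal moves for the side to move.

1

White to move; king on a1.
In check: yes, from the black knight on c2.
Legal moves: Kb1.
Count: 1.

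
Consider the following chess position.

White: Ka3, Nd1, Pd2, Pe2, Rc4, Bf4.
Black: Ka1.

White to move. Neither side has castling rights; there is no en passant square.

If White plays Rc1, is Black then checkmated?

After Rc1: black king on a1; in check: yes, from the white rook on c1.
King squares — b1: attacked by Rc1; a2: attacked by Ka3; b2: attacked by Nd1.
Black has no legal moves → checkmate.

yes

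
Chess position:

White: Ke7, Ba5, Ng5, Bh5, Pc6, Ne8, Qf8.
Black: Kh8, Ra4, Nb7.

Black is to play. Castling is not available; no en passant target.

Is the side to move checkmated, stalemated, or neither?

checkmate

Black to move; black king on h8.
In check: yes, from the white queen on f8.
King squares — g7: attacked by Ne8; h7: attacked by Ng5; g8: attacked by Qf8.
Legal moves for Black: none.
In check with no legal moves → checkmate.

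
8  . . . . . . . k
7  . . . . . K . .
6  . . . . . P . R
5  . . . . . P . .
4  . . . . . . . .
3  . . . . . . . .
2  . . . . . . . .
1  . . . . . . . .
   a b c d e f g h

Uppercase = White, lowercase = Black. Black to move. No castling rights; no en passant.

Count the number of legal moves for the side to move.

Black to move; king on h8.
In check: yes, from the white rook on h6.
Legal moves: none.
Count: 0.

0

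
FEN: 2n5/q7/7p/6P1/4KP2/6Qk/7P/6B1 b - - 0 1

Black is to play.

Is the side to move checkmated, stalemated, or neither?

checkmate

Black to move; black king on h3.
In check: yes, from the white queen on g3.
King squares — g2: attacked by Qg3; h2: attacked by Bg1; g3: attacked by Ph2; g4: attacked by Qg3; h4: attacked by Qg3.
Legal moves for Black: none.
In check with no legal moves → checkmate.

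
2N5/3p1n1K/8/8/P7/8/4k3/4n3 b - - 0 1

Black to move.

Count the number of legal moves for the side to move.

19

Black to move; king on e2.
In check: no.
Legal moves: Nh8, Nd8, Nh6, Nd6, Ng5+, Ne5, Kf3, Ke3, Kd3, Kf2, Kd2, Kf1, Kd1, Nf3, Nd3, Ng2, Nc2, d6, d5.
Count: 19.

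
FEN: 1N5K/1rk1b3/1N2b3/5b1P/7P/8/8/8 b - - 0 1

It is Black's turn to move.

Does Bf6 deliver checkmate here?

yes

After Bf6: white king on h8; in check: yes, from the black bishop on f6.
King squares — g7: attacked by Bf6; h7: attacked by Bf5; g8: attacked by Be6.
White has no legal moves → checkmate.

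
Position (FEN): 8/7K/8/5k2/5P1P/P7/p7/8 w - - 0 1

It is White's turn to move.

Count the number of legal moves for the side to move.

White to move; king on h7.
In check: no.
Legal moves: Kh8, Kg8, Kg7, Kh6, h5, a4.
Count: 6.

6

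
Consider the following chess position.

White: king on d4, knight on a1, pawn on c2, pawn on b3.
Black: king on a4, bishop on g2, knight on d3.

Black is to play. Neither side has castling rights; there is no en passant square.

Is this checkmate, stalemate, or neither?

neither

Black to move; black king on a4.
In check: yes, from the white pawn on b3.
King squares — a3: available; b3: attacked by Na1; b4: available; a5: available; b5: available.
Legal moves for Black: Kb5, Ka5, Kb4, Ka3.
Black is in check but has 4 legal moves → neither.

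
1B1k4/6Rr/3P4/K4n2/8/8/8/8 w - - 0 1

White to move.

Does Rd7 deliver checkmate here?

no

After Rd7: black king on d8; in check: yes, from the white rook on d7.
Black has 4 legal replies: Ke8, Kc8, Kxd7, Rxd7.
In check but a legal move exists → not checkmate.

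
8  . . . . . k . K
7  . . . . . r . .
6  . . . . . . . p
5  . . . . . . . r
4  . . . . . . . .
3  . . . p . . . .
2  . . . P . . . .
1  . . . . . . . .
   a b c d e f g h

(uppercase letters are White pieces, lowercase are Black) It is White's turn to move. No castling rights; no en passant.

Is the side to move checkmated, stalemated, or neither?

stalemate

White to move; white king on h8.
In check: no.
King squares — g7: attacked by Rf7; h7: attacked by Rf7; g8: attacked by Kf8.
Legal moves for White: none.
Not in check and no legal moves → stalemate.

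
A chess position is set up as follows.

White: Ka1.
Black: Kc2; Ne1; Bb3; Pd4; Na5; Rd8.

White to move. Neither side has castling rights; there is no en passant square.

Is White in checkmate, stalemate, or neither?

stalemate

White to move; white king on a1.
In check: no.
King squares — b1: attacked by Kc2; a2: attacked by Bb3; b2: attacked by Kc2.
Legal moves for White: none.
Not in check and no legal moves → stalemate.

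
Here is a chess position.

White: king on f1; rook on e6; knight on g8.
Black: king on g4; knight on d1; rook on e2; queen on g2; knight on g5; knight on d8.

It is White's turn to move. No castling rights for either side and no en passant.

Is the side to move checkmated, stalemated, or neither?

White to move; white king on f1.
In check: yes, from the black queen on g2.
King squares — e1: attacked by Re2; g1: attacked by Qg2; e2: attacked by Qg2; f2: attacked by Nd1; g2: attacked by Re2.
Legal moves for White: none.
In check with no legal moves → checkmate.

checkmate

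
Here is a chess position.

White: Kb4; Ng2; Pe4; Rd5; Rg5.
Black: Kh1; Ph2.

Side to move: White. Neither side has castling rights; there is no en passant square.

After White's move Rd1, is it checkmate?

After Rd1: black king on h1; in check: yes, from the white rook on d1.
King squares — g1: attacked by Rd1; g2: attacked by Rg5; h2: own pawn.
Black has no legal moves → checkmate.

yes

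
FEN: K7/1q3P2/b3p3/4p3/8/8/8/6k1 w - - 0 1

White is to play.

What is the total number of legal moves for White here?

White to move; king on a8.
In check: yes, from the black queen on b7.
Legal moves: none.
Count: 0.

0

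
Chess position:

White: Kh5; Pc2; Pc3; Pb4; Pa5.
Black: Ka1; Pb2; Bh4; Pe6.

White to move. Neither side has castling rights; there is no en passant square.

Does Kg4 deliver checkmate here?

After Kg4: black king on a1; in check: no.
Black is not in check, so this cannot be checkmate.

no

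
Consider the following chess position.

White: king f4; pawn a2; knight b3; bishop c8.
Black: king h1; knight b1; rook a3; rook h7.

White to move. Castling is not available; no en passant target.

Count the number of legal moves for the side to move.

21

White to move; king on f4.
In check: no.
Legal moves: Bd7, Bb7+, Be6, Ba6, Bf5, Bg4, Bh3, Kg5, Kf5, Ke5, Kg4, Ke4, Kg3, Kf3, Ke3, Nc5, Na5, Nd4, Nd2, Nc1, Na1.
Count: 21.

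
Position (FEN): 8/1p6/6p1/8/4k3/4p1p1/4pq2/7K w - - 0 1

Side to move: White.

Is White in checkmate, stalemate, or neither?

stalemate

White to move; white king on h1.
In check: no.
King squares — g1: attacked by Qf2; g2: attacked by Qf2; h2: attacked by Qf2.
Legal moves for White: none.
Not in check and no legal moves → stalemate.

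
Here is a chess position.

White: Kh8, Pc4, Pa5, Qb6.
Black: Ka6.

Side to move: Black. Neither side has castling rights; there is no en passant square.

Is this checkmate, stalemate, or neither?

Black to move; black king on a6.
In check: yes, from the white queen on b6.
King squares — a5: attacked by Qb6; b5: attacked by Pc4; b6: attacked by Pa5; a7: attacked by Qb6; b7: attacked by Qb6.
Legal moves for Black: none.
In check with no legal moves → checkmate.

checkmate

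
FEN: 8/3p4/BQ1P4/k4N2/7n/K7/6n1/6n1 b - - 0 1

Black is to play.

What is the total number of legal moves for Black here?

1

Black to move; king on a5.
In check: yes, from the white queen on b6.
Legal moves: Kxb6.
Count: 1.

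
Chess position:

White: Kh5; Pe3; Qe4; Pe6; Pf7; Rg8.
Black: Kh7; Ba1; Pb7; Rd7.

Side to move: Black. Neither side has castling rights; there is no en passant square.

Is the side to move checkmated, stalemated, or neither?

Black to move; black king on h7.
In check: yes, from the white queen on e4.
King squares — g6: attacked by Qe4; h6: attacked by Kh5; g7: attacked by Rg8; g8: attacked by Pf7; h8: attacked by Rg8.
Legal moves for Black: none.
In check with no legal moves → checkmate.

checkmate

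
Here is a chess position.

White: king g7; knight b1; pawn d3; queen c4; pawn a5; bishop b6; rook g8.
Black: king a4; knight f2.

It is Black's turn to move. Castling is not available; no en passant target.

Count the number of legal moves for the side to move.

Black to move; king on a4.
In check: yes, from the white queen on c4.
Legal moves: none.
Count: 0.

0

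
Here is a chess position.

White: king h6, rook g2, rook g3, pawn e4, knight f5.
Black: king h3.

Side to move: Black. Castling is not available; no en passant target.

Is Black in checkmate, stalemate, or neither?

checkmate

Black to move; black king on h3.
In check: yes, from the white rook on g3.
King squares — g2: attacked by Rg3; h2: attacked by Rg2; g3: attacked by Rg2; g4: attacked by Rg3; h4: attacked by Nf5.
Legal moves for Black: none.
In check with no legal moves → checkmate.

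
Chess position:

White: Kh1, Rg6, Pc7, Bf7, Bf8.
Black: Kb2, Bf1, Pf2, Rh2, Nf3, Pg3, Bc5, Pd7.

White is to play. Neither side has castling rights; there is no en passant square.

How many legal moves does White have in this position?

White to move; king on h1.
In check: yes, from the black rook on h2.
Legal moves: none.
Count: 0.

0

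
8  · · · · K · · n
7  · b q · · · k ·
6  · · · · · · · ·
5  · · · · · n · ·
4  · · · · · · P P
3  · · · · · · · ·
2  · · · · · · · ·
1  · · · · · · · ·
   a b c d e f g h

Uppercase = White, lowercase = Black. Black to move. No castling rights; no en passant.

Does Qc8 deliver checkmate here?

yes

After Qc8: white king on e8; in check: yes, from the black queen on c8.
King squares — d7: attacked by Qc8; e7: attacked by Nf5; f7: attacked by Kg7; d8: attacked by Qc8; f8: attacked by Kg7.
White has no legal moves → checkmate.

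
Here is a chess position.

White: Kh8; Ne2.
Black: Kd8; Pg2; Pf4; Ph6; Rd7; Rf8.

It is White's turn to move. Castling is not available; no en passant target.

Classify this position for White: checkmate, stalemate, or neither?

checkmate

White to move; white king on h8.
In check: yes, from the black rook on f8.
King squares — g7: attacked by Rd7; h7: attacked by Rd7; g8: attacked by Rf8.
Legal moves for White: none.
In check with no legal moves → checkmate.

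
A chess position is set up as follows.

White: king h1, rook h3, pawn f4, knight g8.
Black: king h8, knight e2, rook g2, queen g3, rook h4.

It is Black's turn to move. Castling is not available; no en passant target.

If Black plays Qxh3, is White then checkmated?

yes

After Qxh3: white king on h1; in check: yes, from the black queen on h3.
King squares — g1: attacked by Ne2; g2: attacked by Qh3; h2: attacked by Rg2.
White has no legal moves → checkmate.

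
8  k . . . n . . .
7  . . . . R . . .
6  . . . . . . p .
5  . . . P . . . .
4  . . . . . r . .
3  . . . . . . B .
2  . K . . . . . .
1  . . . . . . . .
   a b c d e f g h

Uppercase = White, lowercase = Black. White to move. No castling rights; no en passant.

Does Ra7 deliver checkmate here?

After Ra7: black king on a8; in check: yes, from the white rook on a7.
Black has 2 legal replies: Kb8, Kxa7.
In check but a legal move exists → not checkmate.

no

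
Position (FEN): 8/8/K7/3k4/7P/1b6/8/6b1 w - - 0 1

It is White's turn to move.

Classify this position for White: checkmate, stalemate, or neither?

White to move; white king on a6.
In check: no.
Legal moves for White: Kb7, Kb5, Ka5, h5.
White has 4 legal moves and is not in check → neither.

neither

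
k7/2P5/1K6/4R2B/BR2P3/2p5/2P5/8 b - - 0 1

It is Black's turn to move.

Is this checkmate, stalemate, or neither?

stalemate

Black to move; black king on a8.
In check: no.
King squares — a7: attacked by Kb6; b7: attacked by Kb6; b8: attacked by Pc7.
Legal moves for Black: none.
Not in check and no legal moves → stalemate.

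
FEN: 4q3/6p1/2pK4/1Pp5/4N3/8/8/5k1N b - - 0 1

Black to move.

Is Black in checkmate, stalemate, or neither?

Black to move; black king on f1.
In check: no.
Legal moves for Black include: Qh8, Qg8, Qf8+, Qd8+, Qc8, Qb8+, Qa8, Qf7, Qe7+, Qd7+, Qg6+, Qe6+, Qh5, Qe5+, Qxe4, Kg2, Ke2, Kg1, ... (list truncated; more exist).
Black has legal moves and is not in check → neither.

neither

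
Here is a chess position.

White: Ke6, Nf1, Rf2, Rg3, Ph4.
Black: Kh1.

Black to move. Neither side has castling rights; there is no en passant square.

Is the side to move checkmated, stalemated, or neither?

stalemate

Black to move; black king on h1.
In check: no.
King squares — g1: attacked by Rg3; g2: attacked by Rf2; h2: attacked by Nf1.
Legal moves for Black: none.
Not in check and no legal moves → stalemate.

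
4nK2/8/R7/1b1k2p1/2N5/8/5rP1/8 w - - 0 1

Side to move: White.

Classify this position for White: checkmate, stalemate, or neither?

White to move; white king on f8.
In check: yes, from the black rook on f2.
King squares — e7: available; f7: attacked by Rf2; g7: attacked by Ne8; e8: attacked by Bb5; g8: available.
Legal moves for White: Kg8, Ke7, Rf6.
White is in check but has 3 legal moves → neither.

neither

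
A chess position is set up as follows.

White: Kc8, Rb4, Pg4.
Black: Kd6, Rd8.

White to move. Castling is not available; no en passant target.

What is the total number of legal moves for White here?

2

White to move; king on c8.
In check: yes, from the black rook on d8.
Legal moves: Kxd8, Kb7.
Count: 2.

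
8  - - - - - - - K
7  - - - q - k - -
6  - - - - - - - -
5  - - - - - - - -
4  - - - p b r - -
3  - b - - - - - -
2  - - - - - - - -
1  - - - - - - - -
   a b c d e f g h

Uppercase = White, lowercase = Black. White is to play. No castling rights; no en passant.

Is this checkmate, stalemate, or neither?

White to move; white king on h8.
In check: no.
King squares — g7: attacked by Kf7; h7: attacked by Be4; g8: attacked by Kf7.
Legal moves for White: none.
Not in check and no legal moves → stalemate.

stalemate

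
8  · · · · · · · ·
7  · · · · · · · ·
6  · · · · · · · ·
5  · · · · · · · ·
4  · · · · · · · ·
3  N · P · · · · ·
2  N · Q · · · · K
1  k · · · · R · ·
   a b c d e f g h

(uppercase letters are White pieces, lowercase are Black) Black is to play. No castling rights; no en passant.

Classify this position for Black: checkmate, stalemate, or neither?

checkmate

Black to move; black king on a1.
In check: yes, from the white rook on f1.
King squares — b1: attacked by Rf1; a2: attacked by Qc2; b2: attacked by Qc2.
Legal moves for Black: none.
In check with no legal moves → checkmate.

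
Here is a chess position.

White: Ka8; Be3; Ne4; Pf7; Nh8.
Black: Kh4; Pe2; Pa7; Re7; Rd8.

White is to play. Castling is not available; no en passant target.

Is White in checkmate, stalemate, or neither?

White to move; white king on a8.
In check: yes, from the black rook on d8.
King squares — a7: attacked by Re7; b7: attacked by Re7; b8: attacked by Rd8.
Legal moves for White: none.
In check with no legal moves → checkmate.

checkmate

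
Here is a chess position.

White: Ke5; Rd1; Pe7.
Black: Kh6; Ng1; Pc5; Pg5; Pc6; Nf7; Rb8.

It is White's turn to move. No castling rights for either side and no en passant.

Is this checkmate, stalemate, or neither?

neither

White to move; white king on e5.
In check: yes, from the black knight on f7.
King squares — d4: attacked by Pc5; e4: available; f4: attacked by Pg5; d5: attacked by Pc6; f5: available; d6: attacked by Nf7; e6: available; f6: available.
Legal moves for White: Kf6, Ke6, Kf5, Ke4.
White is in check but has 4 legal moves → neither.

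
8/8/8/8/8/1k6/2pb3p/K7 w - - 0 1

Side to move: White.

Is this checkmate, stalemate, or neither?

White to move; white king on a1.
In check: no.
King squares — b1: attacked by Pc2; a2: attacked by Kb3; b2: attacked by Kb3.
Legal moves for White: none.
Not in check and no legal moves → stalemate.

stalemate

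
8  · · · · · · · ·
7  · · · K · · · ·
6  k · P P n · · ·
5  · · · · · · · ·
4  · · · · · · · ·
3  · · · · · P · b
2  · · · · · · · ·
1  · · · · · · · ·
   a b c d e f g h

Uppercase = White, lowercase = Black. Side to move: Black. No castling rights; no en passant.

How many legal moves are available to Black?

Black to move; king on a6.
In check: no.
Legal moves: Nf8+, Nd8+, Ng7+, Nc7+, Ng5+, Nc5+, Nf4+, Nd4+, Ka7, Kb6, Kb5, Ka5, Bf5, Bg4, Bg2, Bf1.
Count: 16.

16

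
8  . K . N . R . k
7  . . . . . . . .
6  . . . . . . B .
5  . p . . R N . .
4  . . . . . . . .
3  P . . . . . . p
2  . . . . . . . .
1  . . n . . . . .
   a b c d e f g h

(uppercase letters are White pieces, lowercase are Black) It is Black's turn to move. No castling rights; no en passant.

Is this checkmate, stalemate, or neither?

Black to move; black king on h8.
In check: yes, from the white rook on f8.
King squares — g7: attacked by Nf5; h7: attacked by Bg6; g8: attacked by Rf8.
Legal moves for Black: none.
In check with no legal moves → checkmate.

checkmate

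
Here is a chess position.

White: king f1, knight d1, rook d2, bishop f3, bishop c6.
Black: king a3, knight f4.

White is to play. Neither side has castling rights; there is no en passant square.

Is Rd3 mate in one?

After Rd3: black king on a3; in check: yes, from the white rook on d3.
Black has 3 legal replies: Kb4, Ka2, Nxd3.
In check but a legal move exists → not checkmate.

no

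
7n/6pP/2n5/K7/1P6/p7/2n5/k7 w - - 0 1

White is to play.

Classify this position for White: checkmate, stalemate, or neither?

White to move; white king on a5.
In check: yes, from the black knight on c6.
King squares — a4: available; b4: own pawn; b5: available; a6: available; b6: available.
Legal moves for White: Kb6, Ka6, Kb5, Ka4.
White is in check but has 4 legal moves → neither.

neither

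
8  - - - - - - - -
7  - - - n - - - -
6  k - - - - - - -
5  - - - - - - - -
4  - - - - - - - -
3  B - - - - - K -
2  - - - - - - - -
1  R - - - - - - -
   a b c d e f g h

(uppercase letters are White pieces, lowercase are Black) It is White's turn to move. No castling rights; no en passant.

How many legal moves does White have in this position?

23

White to move; king on g3.
In check: no.
Legal moves: Kh4, Kg4, Kf4, Kh3, Kf3, Kh2, Kg2, Kf2, Bf8+, Be7+, Bd6+, Bc5+, Bb4+, Bb2+, Bc1+, Ra2, Rh1, Rg1, Rf1, Re1, Rd1, Rc1, Rb1.
Count: 23.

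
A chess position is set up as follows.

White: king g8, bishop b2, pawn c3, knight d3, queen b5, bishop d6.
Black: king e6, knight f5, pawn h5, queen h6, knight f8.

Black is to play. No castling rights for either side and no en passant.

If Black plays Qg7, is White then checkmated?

yes

After Qg7: white king on g8; in check: yes, from the black queen on g7.
King squares — f7: attacked by Ke6; g7: attacked by Nf5; h7: attacked by Qg7; f8: attacked by Qg7; h8: attacked by Qg7.
White has no legal moves → checkmate.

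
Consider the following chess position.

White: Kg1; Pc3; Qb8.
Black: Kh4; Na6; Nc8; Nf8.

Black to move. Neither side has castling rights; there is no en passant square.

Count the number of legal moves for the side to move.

16

Black to move; king on h4.
In check: no.
Legal moves: Nh7, Nd7, Ng6, Ne6, Ne7, Na7, Nd6, Nb6, Nxb8, Nc7, Nc5, Nb4, Kh5, Kg5, Kg4, Kh3.
Count: 16.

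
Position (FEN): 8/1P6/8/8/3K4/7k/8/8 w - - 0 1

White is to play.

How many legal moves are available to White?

White to move; king on d4.
In check: no.
Legal moves: Ke5, Kd5, Kc5, Ke4, Kc4, Ke3, Kd3, Kc3, b8=Q, b8=R, b8=B, b8=N.
Count: 12.

12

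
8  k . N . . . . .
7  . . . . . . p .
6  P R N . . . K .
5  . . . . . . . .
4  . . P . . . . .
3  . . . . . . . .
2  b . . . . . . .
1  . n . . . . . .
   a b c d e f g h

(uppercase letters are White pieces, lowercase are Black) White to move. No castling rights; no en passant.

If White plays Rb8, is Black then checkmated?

yes

After Rb8: black king on a8; in check: yes, from the white rook on b8.
King squares — a7: attacked by Nc6; b7: attacked by Pa6; b8: attacked by Nc6.
Black has no legal moves → checkmate.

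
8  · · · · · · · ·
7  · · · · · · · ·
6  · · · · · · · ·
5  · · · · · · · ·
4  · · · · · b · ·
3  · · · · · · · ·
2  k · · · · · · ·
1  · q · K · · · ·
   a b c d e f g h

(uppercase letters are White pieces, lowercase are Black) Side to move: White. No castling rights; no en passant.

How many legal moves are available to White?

White to move; king on d1.
In check: yes, from the black queen on b1.
Legal moves: Ke2.
Count: 1.

1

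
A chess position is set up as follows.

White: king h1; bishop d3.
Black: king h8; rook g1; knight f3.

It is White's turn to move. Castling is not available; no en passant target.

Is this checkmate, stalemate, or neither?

White to move; white king on h1.
In check: yes, from the black rook on g1.
King squares — g1: attacked by Nf3; g2: attacked by Rg1; h2: attacked by Nf3.
Legal moves for White: none.
In check with no legal moves → checkmate.

checkmate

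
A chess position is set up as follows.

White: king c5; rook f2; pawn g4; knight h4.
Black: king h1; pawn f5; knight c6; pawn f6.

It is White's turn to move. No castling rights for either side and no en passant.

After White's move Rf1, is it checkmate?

After Rf1: black king on h1; in check: yes, from the white rook on f1.
Black has 1 legal reply: Kh2.
In check but a legal move exists → not checkmate.

no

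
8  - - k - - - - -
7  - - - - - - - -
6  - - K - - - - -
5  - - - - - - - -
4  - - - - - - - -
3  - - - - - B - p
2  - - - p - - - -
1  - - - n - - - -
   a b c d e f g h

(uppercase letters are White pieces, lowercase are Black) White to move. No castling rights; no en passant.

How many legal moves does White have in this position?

13

White to move; king on c6.
In check: no.
Legal moves: Kd6, Kb6, Kd5, Kc5, Kb5, Bh5, Bd5, Bg4+, Be4, Bg2, Be2, Bh1, Bxd1.
Count: 13.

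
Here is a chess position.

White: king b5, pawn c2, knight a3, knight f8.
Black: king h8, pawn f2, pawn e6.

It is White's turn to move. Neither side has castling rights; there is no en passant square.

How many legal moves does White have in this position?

16

White to move; king on b5.
In check: no.
Legal moves: Nh7, Nd7, Ng6+, Nxe6, Kc6, Kb6, Ka6, Kc5, Ka5, Kc4, Kb4, Ka4, Nc4, Nb1, c3, c4.
Count: 16.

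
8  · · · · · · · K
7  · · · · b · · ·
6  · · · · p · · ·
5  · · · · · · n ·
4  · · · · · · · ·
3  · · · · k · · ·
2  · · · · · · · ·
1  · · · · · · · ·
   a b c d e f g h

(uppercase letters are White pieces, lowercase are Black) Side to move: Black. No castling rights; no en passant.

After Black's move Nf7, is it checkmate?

no

After Nf7: white king on h8; in check: yes, from the black knight on f7.
White has 3 legal replies: Kg8, Kh7, Kg7.
In check but a legal move exists → not checkmate.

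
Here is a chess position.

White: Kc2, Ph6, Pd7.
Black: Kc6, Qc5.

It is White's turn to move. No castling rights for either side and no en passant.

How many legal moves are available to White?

White to move; king on c2.
In check: yes, from the black queen on c5.
Legal moves: Kd3, Kb3, Kd2, Kb2, Kd1, Kb1.
Count: 6.

6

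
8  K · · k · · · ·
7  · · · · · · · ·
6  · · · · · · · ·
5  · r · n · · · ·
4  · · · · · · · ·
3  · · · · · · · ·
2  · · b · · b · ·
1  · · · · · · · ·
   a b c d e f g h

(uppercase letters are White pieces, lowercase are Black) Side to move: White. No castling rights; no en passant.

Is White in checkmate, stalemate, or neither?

stalemate

White to move; white king on a8.
In check: no.
King squares — a7: attacked by Bf2; b7: attacked by Rb5; b8: attacked by Rb5.
Legal moves for White: none.
Not in check and no legal moves → stalemate.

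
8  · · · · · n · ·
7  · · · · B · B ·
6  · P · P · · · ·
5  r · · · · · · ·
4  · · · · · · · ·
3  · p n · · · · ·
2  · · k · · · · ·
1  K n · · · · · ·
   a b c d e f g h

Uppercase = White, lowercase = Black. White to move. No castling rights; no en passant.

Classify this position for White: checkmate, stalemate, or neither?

checkmate

White to move; white king on a1.
In check: yes, from the black rook on a5.
King squares — b1: attacked by Kc2; a2: attacked by Pb3; b2: attacked by Kc2.
Legal moves for White: none.
In check with no legal moves → checkmate.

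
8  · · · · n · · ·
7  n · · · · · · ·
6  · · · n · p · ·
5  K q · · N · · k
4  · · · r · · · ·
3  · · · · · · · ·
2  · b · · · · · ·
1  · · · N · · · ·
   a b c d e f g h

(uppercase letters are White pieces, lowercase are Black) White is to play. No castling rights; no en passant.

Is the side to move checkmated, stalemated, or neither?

White to move; white king on a5.
In check: yes, from the black queen on b5.
King squares — a4: attacked by Rd4; b4: attacked by Rd4; b5: attacked by Nd6; a6: attacked by Qb5; b6: attacked by Qb5.
Legal moves for White: none.
In check with no legal moves → checkmate.

checkmate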